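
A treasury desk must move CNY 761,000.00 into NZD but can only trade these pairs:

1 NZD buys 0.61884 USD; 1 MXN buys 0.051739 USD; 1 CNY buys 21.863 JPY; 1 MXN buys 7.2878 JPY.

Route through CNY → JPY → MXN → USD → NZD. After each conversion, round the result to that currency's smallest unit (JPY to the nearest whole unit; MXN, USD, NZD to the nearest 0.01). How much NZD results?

CNY 761,000.00 × 21.863 = JPY 16,637,743
JPY 16,637,743 ÷ 7.2878 = MXN 2,282,958.23
MXN 2,282,958.23 × 0.051739 = USD 118,117.98
USD 118,117.98 ÷ 0.61884 = NZD 190,869.98

NZD 190,869.98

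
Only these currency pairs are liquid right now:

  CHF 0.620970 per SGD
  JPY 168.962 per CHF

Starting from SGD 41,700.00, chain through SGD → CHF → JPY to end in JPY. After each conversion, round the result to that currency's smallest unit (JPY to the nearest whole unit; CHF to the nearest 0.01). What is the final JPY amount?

JPY 4,375,178

SGD 41,700.00 × 0.620970 = CHF 25,894.45
CHF 25,894.45 × 168.962 = JPY 4,375,178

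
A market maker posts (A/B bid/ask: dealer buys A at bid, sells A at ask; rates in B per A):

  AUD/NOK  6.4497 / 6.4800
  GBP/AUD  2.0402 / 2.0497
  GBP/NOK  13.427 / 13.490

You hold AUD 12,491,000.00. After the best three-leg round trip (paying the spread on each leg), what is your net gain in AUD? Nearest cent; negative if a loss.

Best loop AUD → GBP → NOK → AUD:
AUD 12,491,000.00 ÷ 2.0497 (buy GBP at ask) = GBP 6,094,062.55
GBP 6,094,062.55 × 13.427 (sell GBP at bid) = NOK 81,824,977.80
NOK 81,824,977.80 ÷ 6.4800 (buy AUD at ask) = AUD 12,627,311.39

Net profit: AUD 136,311.39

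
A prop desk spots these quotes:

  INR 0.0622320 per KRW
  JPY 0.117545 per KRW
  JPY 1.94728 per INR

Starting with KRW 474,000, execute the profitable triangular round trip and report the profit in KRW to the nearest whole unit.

Profitable loop is KRW → INR → JPY → KRW:
KRW 474,000 × 0.0622320 = INR 29,497.97
INR 29,497.97 × 1.94728 = JPY 57,441
JPY 57,441 ÷ 0.117545 = KRW 488,671
Profit = KRW 488,671 − KRW 474,000

Profit: KRW 14,671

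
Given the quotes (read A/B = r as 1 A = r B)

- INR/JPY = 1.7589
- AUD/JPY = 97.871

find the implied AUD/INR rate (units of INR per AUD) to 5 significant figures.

AUD/INR = 55.643

1 AUD × 97.871 = 97.871 JPY
97.871 JPY ÷ 1.7589 = 55.6433 INR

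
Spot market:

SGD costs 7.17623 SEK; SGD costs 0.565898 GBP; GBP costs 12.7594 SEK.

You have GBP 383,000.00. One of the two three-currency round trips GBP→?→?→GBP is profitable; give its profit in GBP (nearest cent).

Profit: GBP 2,363.73

Profitable loop is GBP → SEK → SGD → GBP:
GBP 383,000.00 × 12.7594 = SEK 4,886,850.20
SEK 4,886,850.20 ÷ 7.17623 = SGD 680,977.37
SGD 680,977.37 × 0.565898 = GBP 385,363.73
Profit = GBP 385,363.73 − GBP 383,000.00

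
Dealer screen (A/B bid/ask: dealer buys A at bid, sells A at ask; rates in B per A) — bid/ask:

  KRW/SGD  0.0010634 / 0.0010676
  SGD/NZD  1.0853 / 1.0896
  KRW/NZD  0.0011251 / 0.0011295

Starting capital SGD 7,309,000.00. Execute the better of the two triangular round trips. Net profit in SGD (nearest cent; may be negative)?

Net profit: SGD 159,238.62

Best loop SGD → NZD → KRW → SGD:
SGD 7,309,000.00 × 1.0853 (sell SGD at bid) = NZD 7,932,457.70
NZD 7,932,457.70 ÷ 0.0011295 (buy KRW at ask) = KRW 7,022,981,585
KRW 7,022,981,585 × 0.0010634 (sell KRW at bid) = SGD 7,468,238.62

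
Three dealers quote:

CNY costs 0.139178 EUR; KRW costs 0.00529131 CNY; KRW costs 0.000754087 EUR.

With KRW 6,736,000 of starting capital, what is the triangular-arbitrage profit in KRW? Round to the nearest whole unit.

Profit: KRW 161,469

Profitable loop is KRW → EUR → CNY → KRW:
KRW 6,736,000 × 0.000754087 = EUR 5,079.53
EUR 5,079.53 ÷ 0.139178 = CNY 36,496.64
CNY 36,496.64 ÷ 0.00529131 = KRW 6,897,469
Profit = KRW 6,897,469 − KRW 6,736,000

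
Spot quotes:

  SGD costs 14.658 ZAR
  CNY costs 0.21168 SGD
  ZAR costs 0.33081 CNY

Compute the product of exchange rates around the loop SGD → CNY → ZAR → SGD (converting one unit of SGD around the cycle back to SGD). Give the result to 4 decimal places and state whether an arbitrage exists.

0.9742 (arbitrage exists)

Around SGD → CNY → ZAR → SGD: 1 ÷ 0.21168 ÷ 0.33081 ÷ 14.658 = 0.974242
Product < 1; profitable direction is SGD → ZAR → CNY → SGD.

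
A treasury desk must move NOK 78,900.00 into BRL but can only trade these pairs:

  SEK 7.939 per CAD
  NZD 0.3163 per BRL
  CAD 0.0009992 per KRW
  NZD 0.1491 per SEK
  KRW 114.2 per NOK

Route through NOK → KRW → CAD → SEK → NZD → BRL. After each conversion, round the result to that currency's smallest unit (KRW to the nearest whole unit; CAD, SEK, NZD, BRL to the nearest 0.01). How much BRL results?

BRL 33,693.01

NOK 78,900.00 × 114.2 = KRW 9,010,380
KRW 9,010,380 × 0.0009992 = CAD 9,003.17
CAD 9,003.17 × 7.939 = SEK 71,476.17
SEK 71,476.17 × 0.1491 = NZD 10,657.10
NZD 10,657.10 ÷ 0.3163 = BRL 33,693.01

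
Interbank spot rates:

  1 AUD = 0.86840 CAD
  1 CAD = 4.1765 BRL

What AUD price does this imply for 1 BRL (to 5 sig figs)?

1 BRL ÷ 4.1765 = 0.239435 CAD
0.239435 CAD ÷ 0.86840 = 0.27572 AUD

BRL/AUD = 0.27572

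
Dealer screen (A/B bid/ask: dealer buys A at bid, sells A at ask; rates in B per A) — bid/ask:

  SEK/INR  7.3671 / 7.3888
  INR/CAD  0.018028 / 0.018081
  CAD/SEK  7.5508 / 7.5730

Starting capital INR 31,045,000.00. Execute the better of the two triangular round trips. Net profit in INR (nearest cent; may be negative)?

Net profit: INR 88,557.30

Best loop INR → CAD → SEK → INR:
INR 31,045,000.00 × 0.018028 (sell INR at bid) = CAD 559,679.26
CAD 559,679.26 × 7.5508 (sell CAD at bid) = SEK 4,226,026.16
SEK 4,226,026.16 × 7.3671 (sell SEK at bid) = INR 31,133,557.30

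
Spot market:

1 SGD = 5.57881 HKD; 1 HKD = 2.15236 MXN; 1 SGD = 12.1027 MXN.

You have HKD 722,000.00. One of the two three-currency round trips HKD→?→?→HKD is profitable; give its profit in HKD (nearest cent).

Profit: HKD 5,717.77

Profitable loop is HKD → SGD → MXN → HKD:
HKD 722,000.00 ÷ 5.57881 = SGD 129,418.28
SGD 129,418.28 × 12.1027 = MXN 1,566,310.63
MXN 1,566,310.63 ÷ 2.15236 = HKD 727,717.77
Profit = HKD 727,717.77 − HKD 722,000.00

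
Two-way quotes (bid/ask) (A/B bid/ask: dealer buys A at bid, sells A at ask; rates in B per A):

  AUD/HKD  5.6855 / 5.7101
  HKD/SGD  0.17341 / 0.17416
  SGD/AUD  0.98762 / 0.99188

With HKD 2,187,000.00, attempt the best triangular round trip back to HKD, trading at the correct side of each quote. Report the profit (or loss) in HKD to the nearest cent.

Net profit: HKD 30,162.47

Best loop HKD → AUD → SGD → HKD:
HKD 2,187,000.00 ÷ 5.7101 (buy AUD at ask) = AUD 383,005.55
AUD 383,005.55 ÷ 0.99188 (buy SGD at ask) = SGD 386,141.02
SGD 386,141.02 ÷ 0.17416 (buy HKD at ask) = HKD 2,217,162.47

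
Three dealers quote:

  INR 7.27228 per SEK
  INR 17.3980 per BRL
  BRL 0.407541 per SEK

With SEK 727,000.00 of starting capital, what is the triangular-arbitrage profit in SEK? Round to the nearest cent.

Profitable loop is SEK → INR → BRL → SEK:
SEK 727,000.00 × 7.27228 = INR 5,286,947.56
INR 5,286,947.56 ÷ 17.3980 = BRL 303,882.49
BRL 303,882.49 ÷ 0.407541 = SEK 745,648.88
Profit = SEK 745,648.88 − SEK 727,000.00

Profit: SEK 18,648.88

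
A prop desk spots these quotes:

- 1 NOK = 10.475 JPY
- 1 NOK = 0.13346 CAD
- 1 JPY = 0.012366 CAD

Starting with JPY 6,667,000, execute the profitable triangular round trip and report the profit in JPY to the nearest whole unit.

Profit: JPY 202,076

Profitable loop is JPY → NOK → CAD → JPY:
JPY 6,667,000 ÷ 10.475 = NOK 636,467.78
NOK 636,467.78 × 0.13346 = CAD 84,942.99
CAD 84,942.99 ÷ 0.012366 = JPY 6,869,076
Profit = JPY 6,869,076 − JPY 6,667,000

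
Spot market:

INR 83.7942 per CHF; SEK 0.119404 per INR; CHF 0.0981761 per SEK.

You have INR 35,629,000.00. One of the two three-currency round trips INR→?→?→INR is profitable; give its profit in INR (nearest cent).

Profit: INR 642,458.77

Profitable loop is INR → CHF → SEK → INR:
INR 35,629,000.00 ÷ 83.7942 = CHF 425,196.49
CHF 425,196.49 ÷ 0.0981761 = SEK 4,330,957.26
SEK 4,330,957.26 ÷ 0.119404 = INR 36,271,458.77
Profit = INR 36,271,458.77 − INR 35,629,000.00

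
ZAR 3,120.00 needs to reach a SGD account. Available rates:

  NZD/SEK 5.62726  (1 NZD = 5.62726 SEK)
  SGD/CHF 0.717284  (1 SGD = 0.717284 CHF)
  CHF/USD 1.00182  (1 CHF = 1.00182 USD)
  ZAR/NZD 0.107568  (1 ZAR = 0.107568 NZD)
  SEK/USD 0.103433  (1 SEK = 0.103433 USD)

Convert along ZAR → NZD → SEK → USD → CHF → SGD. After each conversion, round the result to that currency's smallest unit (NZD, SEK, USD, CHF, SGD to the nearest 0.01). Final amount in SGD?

ZAR 3,120.00 × 0.107568 = NZD 335.61
NZD 335.61 × 5.62726 = SEK 1,888.56
SEK 1,888.56 × 0.103433 = USD 195.34
USD 195.34 ÷ 1.00182 = CHF 194.99
CHF 194.99 ÷ 0.717284 = SGD 271.84

SGD 271.84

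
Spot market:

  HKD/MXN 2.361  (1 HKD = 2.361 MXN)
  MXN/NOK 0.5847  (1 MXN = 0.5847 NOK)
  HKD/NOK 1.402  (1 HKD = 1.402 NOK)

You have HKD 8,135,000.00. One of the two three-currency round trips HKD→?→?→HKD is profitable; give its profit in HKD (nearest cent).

Profit: HKD 126,834.48

Profitable loop is HKD → NOK → MXN → HKD:
HKD 8,135,000.00 × 1.402 = NOK 11,405,270.00
NOK 11,405,270.00 ÷ 0.5847 = MXN 19,506,191.21
MXN 19,506,191.21 ÷ 2.361 = HKD 8,261,834.48
Profit = HKD 8,261,834.48 − HKD 8,135,000.00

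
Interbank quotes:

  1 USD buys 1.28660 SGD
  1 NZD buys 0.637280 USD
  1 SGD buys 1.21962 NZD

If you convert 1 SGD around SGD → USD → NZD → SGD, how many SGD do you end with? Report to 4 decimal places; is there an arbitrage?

1.0000 (no arbitrage)

Around SGD → USD → NZD → SGD: 1 ÷ 1.28660 ÷ 0.637280 ÷ 1.21962 = 1.000004
Product ≈ 1 (deviation 0.000%, within rounding noise).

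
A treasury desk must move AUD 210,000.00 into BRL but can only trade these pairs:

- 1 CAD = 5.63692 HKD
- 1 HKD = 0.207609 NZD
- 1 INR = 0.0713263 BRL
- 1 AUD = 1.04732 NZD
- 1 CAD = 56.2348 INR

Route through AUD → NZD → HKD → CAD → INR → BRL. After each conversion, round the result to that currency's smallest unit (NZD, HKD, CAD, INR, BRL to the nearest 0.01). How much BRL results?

BRL 753,816.26

AUD 210,000.00 × 1.04732 = NZD 219,937.20
NZD 219,937.20 ÷ 0.207609 = HKD 1,059,381.82
HKD 1,059,381.82 ÷ 5.63692 = CAD 187,936.29
CAD 187,936.29 × 56.2348 = INR 10,568,559.68
INR 10,568,559.68 × 0.0713263 = BRL 753,816.26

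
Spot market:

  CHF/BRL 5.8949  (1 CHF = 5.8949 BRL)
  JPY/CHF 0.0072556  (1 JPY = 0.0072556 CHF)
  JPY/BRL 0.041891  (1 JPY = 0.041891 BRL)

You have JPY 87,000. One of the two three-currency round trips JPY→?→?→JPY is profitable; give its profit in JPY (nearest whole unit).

Profitable loop is JPY → CHF → BRL → JPY:
JPY 87,000 × 0.0072556 = CHF 631.24
CHF 631.24 × 5.8949 = BRL 3,721.08
BRL 3,721.08 ÷ 0.041891 = JPY 88,828
Profit = JPY 88,828 − JPY 87,000

Profit: JPY 1,828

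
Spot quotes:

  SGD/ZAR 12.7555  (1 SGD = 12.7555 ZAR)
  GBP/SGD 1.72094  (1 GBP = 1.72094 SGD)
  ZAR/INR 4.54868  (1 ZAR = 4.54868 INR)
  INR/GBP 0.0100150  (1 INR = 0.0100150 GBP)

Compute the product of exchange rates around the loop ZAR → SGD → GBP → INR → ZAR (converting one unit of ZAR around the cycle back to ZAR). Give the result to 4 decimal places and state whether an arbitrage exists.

Around ZAR → SGD → GBP → INR → ZAR: 1 ÷ 12.7555 ÷ 1.72094 ÷ 0.0100150 ÷ 4.54868 = 1.000001
Product ≈ 1 (deviation 0.000%, within rounding noise).

1.0000 (no arbitrage)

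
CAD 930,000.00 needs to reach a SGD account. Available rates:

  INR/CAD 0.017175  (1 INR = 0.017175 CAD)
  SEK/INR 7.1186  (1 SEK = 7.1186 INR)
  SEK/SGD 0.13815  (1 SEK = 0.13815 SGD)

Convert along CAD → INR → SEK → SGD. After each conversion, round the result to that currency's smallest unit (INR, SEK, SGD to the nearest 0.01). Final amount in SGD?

SGD 1,050,854.29

CAD 930,000.00 ÷ 0.017175 = INR 54,148,471.62
INR 54,148,471.62 ÷ 7.1186 = SEK 7,606,618.10
SEK 7,606,618.10 × 0.13815 = SGD 1,050,854.29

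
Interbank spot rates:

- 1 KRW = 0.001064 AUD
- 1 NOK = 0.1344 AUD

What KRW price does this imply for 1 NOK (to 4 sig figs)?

NOK/KRW = 126.3

1 NOK × 0.1344 = 0.1344 AUD
0.1344 AUD ÷ 0.001064 = 126.316 KRW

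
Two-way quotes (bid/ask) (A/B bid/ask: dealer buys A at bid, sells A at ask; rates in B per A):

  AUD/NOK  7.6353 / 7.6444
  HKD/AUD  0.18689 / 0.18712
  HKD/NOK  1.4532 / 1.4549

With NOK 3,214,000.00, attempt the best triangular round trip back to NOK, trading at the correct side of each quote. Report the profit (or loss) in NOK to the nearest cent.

Net profit: NOK 51,183.92

Best loop NOK → AUD → HKD → NOK:
NOK 3,214,000.00 ÷ 7.6444 (buy AUD at ask) = AUD 420,438.49
AUD 420,438.49 ÷ 0.18712 (buy HKD at ask) = HKD 2,246,892.32
HKD 2,246,892.32 × 1.4532 (sell HKD at bid) = NOK 3,265,183.92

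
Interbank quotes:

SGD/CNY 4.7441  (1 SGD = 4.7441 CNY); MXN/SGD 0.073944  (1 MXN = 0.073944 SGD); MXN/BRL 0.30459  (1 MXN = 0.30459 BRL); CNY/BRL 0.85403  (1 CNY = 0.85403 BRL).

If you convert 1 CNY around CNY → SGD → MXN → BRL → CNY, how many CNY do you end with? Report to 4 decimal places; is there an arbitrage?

1.0167 (arbitrage exists)

Around CNY → SGD → MXN → BRL → CNY: 1 ÷ 4.7441 ÷ 0.073944 × 0.30459 ÷ 0.85403 = 1.016683
Product > 1; profitable direction is CNY → SGD → MXN → BRL → CNY.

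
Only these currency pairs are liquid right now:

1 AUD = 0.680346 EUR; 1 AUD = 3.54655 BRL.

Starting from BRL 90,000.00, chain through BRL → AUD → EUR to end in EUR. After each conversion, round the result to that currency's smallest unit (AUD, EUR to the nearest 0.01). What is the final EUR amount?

EUR 17,264.98

BRL 90,000.00 ÷ 3.54655 = AUD 25,376.77
AUD 25,376.77 × 0.680346 = EUR 17,264.98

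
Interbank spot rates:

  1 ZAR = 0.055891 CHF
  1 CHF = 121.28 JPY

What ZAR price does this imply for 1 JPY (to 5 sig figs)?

1 JPY ÷ 121.28 = 0.00824538 CHF
0.00824538 CHF ÷ 0.055891 = 0.147526 ZAR

JPY/ZAR = 0.14753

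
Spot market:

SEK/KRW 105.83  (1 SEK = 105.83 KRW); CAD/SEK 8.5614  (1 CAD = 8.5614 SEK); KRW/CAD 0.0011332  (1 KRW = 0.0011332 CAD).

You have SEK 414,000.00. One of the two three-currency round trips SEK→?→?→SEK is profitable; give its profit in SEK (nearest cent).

Profit: SEK 11,070.04

Profitable loop is SEK → KRW → CAD → SEK:
SEK 414,000.00 × 105.83 = KRW 43,813,620
KRW 43,813,620 × 0.0011332 = CAD 49,649.59
CAD 49,649.59 × 8.5614 = SEK 425,070.04
Profit = SEK 425,070.04 − SEK 414,000.00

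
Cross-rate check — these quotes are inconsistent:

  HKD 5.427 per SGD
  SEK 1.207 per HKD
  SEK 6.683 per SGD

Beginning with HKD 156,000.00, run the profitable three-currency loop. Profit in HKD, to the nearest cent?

Profit: HKD 3,158.18

Profitable loop is HKD → SGD → SEK → HKD:
HKD 156,000.00 ÷ 5.427 = SGD 28,745.16
SGD 28,745.16 × 6.683 = SEK 192,103.92
SEK 192,103.92 ÷ 1.207 = HKD 159,158.18
Profit = HKD 159,158.18 − HKD 156,000.00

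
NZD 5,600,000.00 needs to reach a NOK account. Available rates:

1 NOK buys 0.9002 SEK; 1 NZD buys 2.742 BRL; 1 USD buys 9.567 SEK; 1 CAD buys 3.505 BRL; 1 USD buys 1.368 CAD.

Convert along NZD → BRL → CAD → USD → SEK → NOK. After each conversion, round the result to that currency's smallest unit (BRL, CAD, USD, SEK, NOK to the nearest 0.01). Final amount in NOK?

NOK 34,034,401.86

NZD 5,600,000.00 × 2.742 = BRL 15,355,200.00
BRL 15,355,200.00 ÷ 3.505 = CAD 4,380,941.51
CAD 4,380,941.51 ÷ 1.368 = USD 3,202,442.62
USD 3,202,442.62 × 9.567 = SEK 30,637,768.55
SEK 30,637,768.55 ÷ 0.9002 = NOK 34,034,401.86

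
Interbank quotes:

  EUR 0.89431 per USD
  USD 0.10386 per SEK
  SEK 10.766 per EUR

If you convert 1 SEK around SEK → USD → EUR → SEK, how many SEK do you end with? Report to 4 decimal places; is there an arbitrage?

Around SEK → USD → EUR → SEK: 1 × 0.10386 × 0.89431 × 10.766 = 0.999979
Product ≈ 1 (deviation 0.002%, within rounding noise).

1.0000 (no arbitrage)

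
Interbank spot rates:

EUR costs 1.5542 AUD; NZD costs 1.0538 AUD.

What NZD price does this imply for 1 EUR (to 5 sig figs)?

1 EUR × 1.5542 = 1.5542 AUD
1.5542 AUD ÷ 1.0538 = 1.47485 NZD

EUR/NZD = 1.4749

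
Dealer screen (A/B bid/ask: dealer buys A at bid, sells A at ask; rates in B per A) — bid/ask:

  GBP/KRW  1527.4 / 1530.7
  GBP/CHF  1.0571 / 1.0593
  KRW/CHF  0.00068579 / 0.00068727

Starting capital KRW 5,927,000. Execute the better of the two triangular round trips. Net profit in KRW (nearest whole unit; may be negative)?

Best loop KRW → GBP → CHF → KRW:
KRW 5,927,000 ÷ 1530.7 (buy GBP at ask) = GBP 3,872.08
GBP 3,872.08 × 1.0571 (sell GBP at bid) = CHF 4,093.18
CHF 4,093.18 ÷ 0.00068727 (buy KRW at ask) = KRW 5,955,710

Net profit: KRW 28,710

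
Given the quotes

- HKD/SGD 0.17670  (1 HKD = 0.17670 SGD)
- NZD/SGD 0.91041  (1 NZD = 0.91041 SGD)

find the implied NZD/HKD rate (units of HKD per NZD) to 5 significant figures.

1 NZD × 0.91041 = 0.91041 SGD
0.91041 SGD ÷ 0.17670 = 5.15229 HKD

NZD/HKD = 5.1523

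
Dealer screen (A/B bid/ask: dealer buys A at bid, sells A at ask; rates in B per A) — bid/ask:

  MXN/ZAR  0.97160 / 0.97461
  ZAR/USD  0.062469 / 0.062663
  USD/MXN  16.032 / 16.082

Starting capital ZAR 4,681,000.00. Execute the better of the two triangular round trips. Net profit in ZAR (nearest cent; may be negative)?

Net profit: ZAR 85,027.43

Best loop ZAR → MXN → USD → ZAR:
ZAR 4,681,000.00 ÷ 0.97461 (buy MXN at ask) = MXN 4,802,946.82
MXN 4,802,946.82 ÷ 16.082 (buy USD at ask) = USD 298,653.58
USD 298,653.58 ÷ 0.062663 (buy ZAR at ask) = ZAR 4,766,027.43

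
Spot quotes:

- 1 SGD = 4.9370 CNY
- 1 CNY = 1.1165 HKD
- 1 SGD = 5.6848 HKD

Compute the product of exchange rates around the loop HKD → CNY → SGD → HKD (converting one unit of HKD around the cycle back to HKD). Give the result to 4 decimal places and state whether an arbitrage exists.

Around HKD → CNY → SGD → HKD: 1 ÷ 1.1165 ÷ 4.9370 × 5.6848 = 1.031320
Product > 1; profitable direction is HKD → CNY → SGD → HKD.

1.0313 (arbitrage exists)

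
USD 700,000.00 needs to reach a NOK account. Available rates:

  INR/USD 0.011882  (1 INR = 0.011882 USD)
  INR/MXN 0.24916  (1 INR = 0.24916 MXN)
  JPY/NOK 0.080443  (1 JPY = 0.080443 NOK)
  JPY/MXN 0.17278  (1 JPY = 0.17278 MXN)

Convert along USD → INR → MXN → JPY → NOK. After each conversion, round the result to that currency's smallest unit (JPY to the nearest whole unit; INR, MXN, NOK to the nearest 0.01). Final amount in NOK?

NOK 6,834,104.33

USD 700,000.00 ÷ 0.011882 = INR 58,912,640.97
INR 58,912,640.97 × 0.24916 = MXN 14,678,673.62
MXN 14,678,673.62 ÷ 0.17278 = JPY 84,955,861
JPY 84,955,861 × 0.080443 = NOK 6,834,104.33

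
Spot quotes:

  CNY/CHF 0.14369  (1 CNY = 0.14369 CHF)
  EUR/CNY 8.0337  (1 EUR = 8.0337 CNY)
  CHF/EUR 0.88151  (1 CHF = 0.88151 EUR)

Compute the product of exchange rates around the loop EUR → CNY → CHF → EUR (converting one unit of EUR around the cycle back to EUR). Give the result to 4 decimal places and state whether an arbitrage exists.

Around EUR → CNY → CHF → EUR: 1 × 8.0337 × 0.14369 × 0.88151 = 1.017582
Product > 1; profitable direction is EUR → CNY → CHF → EUR.

1.0176 (arbitrage exists)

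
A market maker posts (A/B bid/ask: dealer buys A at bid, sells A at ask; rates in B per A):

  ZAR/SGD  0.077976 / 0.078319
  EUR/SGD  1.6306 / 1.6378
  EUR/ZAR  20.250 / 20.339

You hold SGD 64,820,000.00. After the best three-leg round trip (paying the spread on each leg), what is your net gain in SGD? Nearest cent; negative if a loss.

Net profit: SGD 1,532,873.41

Best loop SGD → ZAR → EUR → SGD:
SGD 64,820,000.00 ÷ 0.078319 (buy ZAR at ask) = ZAR 827,640,802.36
ZAR 827,640,802.36 ÷ 20.339 (buy EUR at ask) = EUR 40,692,305.54
EUR 40,692,305.54 × 1.6306 (sell EUR at bid) = SGD 66,352,873.41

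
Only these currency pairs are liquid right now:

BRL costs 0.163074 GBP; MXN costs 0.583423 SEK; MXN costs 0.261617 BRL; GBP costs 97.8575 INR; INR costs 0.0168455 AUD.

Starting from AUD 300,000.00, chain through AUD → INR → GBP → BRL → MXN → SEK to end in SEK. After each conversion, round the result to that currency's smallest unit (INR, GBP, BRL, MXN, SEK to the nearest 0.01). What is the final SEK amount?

AUD 300,000.00 ÷ 0.0168455 = INR 17,808,910.39
INR 17,808,910.39 ÷ 97.8575 = GBP 181,988.20
GBP 181,988.20 ÷ 0.163074 = BRL 1,115,985.38
BRL 1,115,985.38 ÷ 0.261617 = MXN 4,265,721.95
MXN 4,265,721.95 × 0.583423 = SEK 2,488,720.30

SEK 2,488,720.30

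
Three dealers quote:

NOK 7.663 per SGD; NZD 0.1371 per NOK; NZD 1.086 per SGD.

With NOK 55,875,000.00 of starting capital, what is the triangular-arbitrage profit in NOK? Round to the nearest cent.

Profit: NOK 1,882,858.32

Profitable loop is NOK → SGD → NZD → NOK:
NOK 55,875,000.00 ÷ 7.663 = SGD 7,291,530.73
SGD 7,291,530.73 × 1.086 = NZD 7,918,602.38
NZD 7,918,602.38 ÷ 0.1371 = NOK 57,757,858.32
Profit = NOK 57,757,858.32 − NOK 55,875,000.00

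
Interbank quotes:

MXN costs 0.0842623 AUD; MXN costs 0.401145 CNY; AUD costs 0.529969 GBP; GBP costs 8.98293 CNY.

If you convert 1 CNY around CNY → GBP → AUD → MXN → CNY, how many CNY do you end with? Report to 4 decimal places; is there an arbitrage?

Around CNY → GBP → AUD → MXN → CNY: 1 ÷ 8.98293 ÷ 0.529969 ÷ 0.0842623 × 0.401145 = 0.999999
Product ≈ 1 (deviation 0.000%, within rounding noise).

1.0000 (no arbitrage)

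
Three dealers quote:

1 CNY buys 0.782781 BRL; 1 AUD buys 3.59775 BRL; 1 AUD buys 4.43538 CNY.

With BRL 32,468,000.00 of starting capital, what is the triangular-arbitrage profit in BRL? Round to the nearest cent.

Profitable loop is BRL → CNY → AUD → BRL:
BRL 32,468,000.00 ÷ 0.782781 = CNY 41,477,756.87
CNY 41,477,756.87 ÷ 4.43538 = AUD 9,351,567.82
AUD 9,351,567.82 × 3.59775 = BRL 33,644,603.12
Profit = BRL 33,644,603.12 − BRL 32,468,000.00

Profit: BRL 1,176,603.12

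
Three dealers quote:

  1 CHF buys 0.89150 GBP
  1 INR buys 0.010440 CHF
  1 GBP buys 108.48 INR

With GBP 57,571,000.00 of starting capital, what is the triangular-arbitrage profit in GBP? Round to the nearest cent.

Profitable loop is GBP → INR → CHF → GBP:
GBP 57,571,000.00 × 108.48 = INR 6,245,302,080.00
INR 6,245,302,080.00 × 0.010440 = CHF 65,200,953.72
CHF 65,200,953.72 × 0.89150 = GBP 58,126,650.24
Profit = GBP 58,126,650.24 − GBP 57,571,000.00

Profit: GBP 555,650.24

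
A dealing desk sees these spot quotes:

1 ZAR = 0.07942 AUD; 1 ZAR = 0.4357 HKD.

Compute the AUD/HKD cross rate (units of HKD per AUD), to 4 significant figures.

1 AUD ÷ 0.07942 = 12.5913 ZAR
12.5913 ZAR × 0.4357 = 5.48602 HKD

AUD/HKD = 5.486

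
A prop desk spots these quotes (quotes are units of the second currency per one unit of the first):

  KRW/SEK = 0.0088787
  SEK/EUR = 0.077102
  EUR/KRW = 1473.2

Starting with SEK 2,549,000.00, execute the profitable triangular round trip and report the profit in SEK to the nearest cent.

Profit: SEK 21,671.43

Profitable loop is SEK → EUR → KRW → SEK:
SEK 2,549,000.00 × 0.077102 = EUR 196,533.00
EUR 196,533.00 × 1473.2 = KRW 289,532,413
KRW 289,532,413 × 0.0088787 = SEK 2,570,671.43
Profit = SEK 2,570,671.43 − SEK 2,549,000.00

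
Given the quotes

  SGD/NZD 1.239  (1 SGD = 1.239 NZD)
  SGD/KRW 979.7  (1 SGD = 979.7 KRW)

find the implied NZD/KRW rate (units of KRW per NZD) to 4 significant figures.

NZD/KRW = 790.7

1 NZD ÷ 1.239 = 0.807103 SGD
0.807103 SGD × 979.7 = 790.718 KRW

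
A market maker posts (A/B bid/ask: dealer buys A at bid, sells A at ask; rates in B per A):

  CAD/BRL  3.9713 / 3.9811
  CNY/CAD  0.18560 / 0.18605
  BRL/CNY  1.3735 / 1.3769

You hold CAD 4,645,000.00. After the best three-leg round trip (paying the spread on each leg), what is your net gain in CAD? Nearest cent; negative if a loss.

Best loop CAD → BRL → CNY → CAD:
CAD 4,645,000.00 × 3.9713 (sell CAD at bid) = BRL 18,446,688.50
BRL 18,446,688.50 × 1.3735 (sell BRL at bid) = CNY 25,336,526.65
CNY 25,336,526.65 × 0.18560 (sell CNY at bid) = CAD 4,702,459.35

Net profit: CAD 57,459.35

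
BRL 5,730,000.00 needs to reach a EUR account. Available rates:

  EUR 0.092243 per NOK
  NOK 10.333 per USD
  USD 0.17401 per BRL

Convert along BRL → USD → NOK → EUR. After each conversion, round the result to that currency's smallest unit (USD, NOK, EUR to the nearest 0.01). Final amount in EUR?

BRL 5,730,000.00 × 0.17401 = USD 997,077.30
USD 997,077.30 × 10.333 = NOK 10,302,799.74
NOK 10,302,799.74 × 0.092243 = EUR 950,361.16

EUR 950,361.16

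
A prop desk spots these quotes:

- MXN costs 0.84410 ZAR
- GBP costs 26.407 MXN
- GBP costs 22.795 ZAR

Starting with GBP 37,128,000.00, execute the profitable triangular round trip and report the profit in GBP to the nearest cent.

Profitable loop is GBP → ZAR → MXN → GBP:
GBP 37,128,000.00 × 22.795 = ZAR 846,332,760.00
ZAR 846,332,760.00 ÷ 0.84410 = MXN 1,002,645,136.83
MXN 1,002,645,136.83 ÷ 26.407 = GBP 37,968,914.94
Profit = GBP 37,968,914.94 − GBP 37,128,000.00

Profit: GBP 840,914.94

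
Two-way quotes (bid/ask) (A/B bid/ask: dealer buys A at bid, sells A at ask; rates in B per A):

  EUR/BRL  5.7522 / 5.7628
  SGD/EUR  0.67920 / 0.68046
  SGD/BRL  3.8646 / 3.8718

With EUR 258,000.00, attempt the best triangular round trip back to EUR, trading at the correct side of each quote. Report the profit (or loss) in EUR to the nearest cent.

Net profit: EUR 2,338.53

Best loop EUR → BRL → SGD → EUR:
EUR 258,000.00 × 5.7522 (sell EUR at bid) = BRL 1,484,067.60
BRL 1,484,067.60 ÷ 3.8718 (buy SGD at ask) = SGD 383,301.72
SGD 383,301.72 × 0.67920 (sell SGD at bid) = EUR 260,338.53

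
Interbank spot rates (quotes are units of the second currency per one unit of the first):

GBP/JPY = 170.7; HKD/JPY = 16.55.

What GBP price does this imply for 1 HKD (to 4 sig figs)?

1 HKD × 16.55 = 16.55 JPY
16.55 JPY ÷ 170.7 = 0.0969537 GBP

HKD/GBP = 0.09695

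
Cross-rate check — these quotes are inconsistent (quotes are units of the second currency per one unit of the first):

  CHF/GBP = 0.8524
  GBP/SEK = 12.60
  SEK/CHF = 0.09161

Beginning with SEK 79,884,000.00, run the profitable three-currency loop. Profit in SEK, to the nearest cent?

Profit: SEK 1,306,073.34

Profitable loop is SEK → GBP → CHF → SEK:
SEK 79,884,000.00 ÷ 12.60 = GBP 6,340,000.00
GBP 6,340,000.00 ÷ 0.8524 = CHF 7,437,822.62
CHF 7,437,822.62 ÷ 0.09161 = SEK 81,190,073.34
Profit = SEK 81,190,073.34 − SEK 79,884,000.00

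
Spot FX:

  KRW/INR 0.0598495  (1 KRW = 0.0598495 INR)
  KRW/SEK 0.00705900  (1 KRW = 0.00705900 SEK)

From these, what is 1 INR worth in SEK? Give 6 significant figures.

1 INR ÷ 0.0598495 = 16.7086 KRW
16.7086 KRW × 0.00705900 = 0.117946 SEK

INR/SEK = 0.117946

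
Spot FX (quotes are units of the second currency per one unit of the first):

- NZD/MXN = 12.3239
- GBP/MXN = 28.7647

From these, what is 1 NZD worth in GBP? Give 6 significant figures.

NZD/GBP = 0.428438

1 NZD × 12.3239 = 12.3239 MXN
12.3239 MXN ÷ 28.7647 = 0.428438 GBP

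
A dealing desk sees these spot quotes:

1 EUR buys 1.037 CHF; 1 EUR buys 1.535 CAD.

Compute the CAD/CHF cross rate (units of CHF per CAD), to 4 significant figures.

1 CAD ÷ 1.535 = 0.651466 EUR
0.651466 EUR × 1.037 = 0.67557 CHF

CAD/CHF = 0.6756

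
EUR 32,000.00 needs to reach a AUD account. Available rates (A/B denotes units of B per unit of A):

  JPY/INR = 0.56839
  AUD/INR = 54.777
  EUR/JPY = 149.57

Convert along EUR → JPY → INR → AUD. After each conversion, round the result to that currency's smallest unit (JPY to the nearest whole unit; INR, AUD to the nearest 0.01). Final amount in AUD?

EUR 32,000.00 × 149.57 = JPY 4,786,240
JPY 4,786,240 × 0.56839 = INR 2,720,450.95
INR 2,720,450.95 ÷ 54.777 = AUD 49,664.11

AUD 49,664.11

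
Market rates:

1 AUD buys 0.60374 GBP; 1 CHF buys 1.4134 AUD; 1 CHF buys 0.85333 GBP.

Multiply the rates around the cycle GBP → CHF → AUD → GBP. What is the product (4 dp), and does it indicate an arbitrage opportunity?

1.0000 (no arbitrage)

Around GBP → CHF → AUD → GBP: 1 ÷ 0.85333 × 1.4134 × 0.60374 = 0.999995
Product ≈ 1 (deviation 0.000%, within rounding noise).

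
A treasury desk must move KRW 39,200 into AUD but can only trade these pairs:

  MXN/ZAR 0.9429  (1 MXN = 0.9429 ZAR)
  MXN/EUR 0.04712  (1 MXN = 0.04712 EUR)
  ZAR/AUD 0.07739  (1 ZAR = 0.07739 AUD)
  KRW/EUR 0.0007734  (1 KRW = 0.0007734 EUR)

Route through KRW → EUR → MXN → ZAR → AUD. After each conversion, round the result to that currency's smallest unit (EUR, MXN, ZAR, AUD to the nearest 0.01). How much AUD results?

AUD 46.95

KRW 39,200 × 0.0007734 = EUR 30.32
EUR 30.32 ÷ 0.04712 = MXN 643.46
MXN 643.46 × 0.9429 = ZAR 606.72
ZAR 606.72 × 0.07739 = AUD 46.95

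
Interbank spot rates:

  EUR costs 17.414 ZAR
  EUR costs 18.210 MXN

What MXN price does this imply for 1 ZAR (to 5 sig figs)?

ZAR/MXN = 1.0457

1 ZAR ÷ 17.414 = 0.0574251 EUR
0.0574251 EUR × 18.210 = 1.04571 MXN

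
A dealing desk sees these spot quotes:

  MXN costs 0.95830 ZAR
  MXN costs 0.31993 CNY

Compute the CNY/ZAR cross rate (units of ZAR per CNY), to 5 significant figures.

CNY/ZAR = 2.9953

1 CNY ÷ 0.31993 = 3.12568 MXN
3.12568 MXN × 0.95830 = 2.99534 ZAR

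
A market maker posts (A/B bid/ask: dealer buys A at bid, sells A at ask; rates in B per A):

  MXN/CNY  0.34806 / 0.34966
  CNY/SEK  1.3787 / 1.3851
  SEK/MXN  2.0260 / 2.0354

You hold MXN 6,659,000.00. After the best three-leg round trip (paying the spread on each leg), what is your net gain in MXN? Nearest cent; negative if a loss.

Best loop MXN → SEK → CNY → MXN:
MXN 6,659,000.00 ÷ 2.0354 (buy SEK at ask) = SEK 3,271,592.81
SEK 3,271,592.81 ÷ 1.3851 (buy CNY at ask) = CNY 2,361,990.33
CNY 2,361,990.33 ÷ 0.34966 (buy MXN at ask) = MXN 6,755,105.91

Net profit: MXN 96,105.91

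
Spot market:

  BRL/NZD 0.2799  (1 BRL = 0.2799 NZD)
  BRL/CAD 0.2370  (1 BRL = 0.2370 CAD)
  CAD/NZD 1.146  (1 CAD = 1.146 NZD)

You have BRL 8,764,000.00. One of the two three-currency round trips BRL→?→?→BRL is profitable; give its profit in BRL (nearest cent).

Profit: BRL 267,758.23

Profitable loop is BRL → NZD → CAD → BRL:
BRL 8,764,000.00 × 0.2799 = NZD 2,453,043.60
NZD 2,453,043.60 ÷ 1.146 = CAD 2,140,526.70
CAD 2,140,526.70 ÷ 0.2370 = BRL 9,031,758.23
Profit = BRL 9,031,758.23 − BRL 8,764,000.00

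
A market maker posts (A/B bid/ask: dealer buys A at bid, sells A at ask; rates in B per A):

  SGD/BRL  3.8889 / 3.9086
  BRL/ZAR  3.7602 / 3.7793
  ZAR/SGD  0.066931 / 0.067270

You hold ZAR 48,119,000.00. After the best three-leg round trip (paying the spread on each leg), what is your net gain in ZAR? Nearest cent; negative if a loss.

Net profit: ZAR 305,212.92

Best loop ZAR → BRL → SGD → ZAR:
ZAR 48,119,000.00 ÷ 3.7793 (buy BRL at ask) = BRL 12,732,252.00
BRL 12,732,252.00 ÷ 3.9086 (buy SGD at ask) = SGD 3,257,496.80
SGD 3,257,496.80 ÷ 0.067270 (buy ZAR at ask) = ZAR 48,424,212.92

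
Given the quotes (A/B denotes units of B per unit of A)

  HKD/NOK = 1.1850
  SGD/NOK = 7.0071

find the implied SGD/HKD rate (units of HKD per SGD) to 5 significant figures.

SGD/HKD = 5.9132

1 SGD × 7.0071 = 7.0071 NOK
7.0071 NOK ÷ 1.1850 = 5.91316 HKD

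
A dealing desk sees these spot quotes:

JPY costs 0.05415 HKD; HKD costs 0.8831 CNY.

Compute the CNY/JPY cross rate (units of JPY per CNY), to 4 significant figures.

CNY/JPY = 20.91

1 CNY ÷ 0.8831 = 1.13237 HKD
1.13237 HKD ÷ 0.05415 = 20.9118 JPY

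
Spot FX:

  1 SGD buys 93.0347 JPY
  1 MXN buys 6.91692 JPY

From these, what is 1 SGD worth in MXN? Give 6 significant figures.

SGD/MXN = 13.4503

1 SGD × 93.0347 = 93.0347 JPY
93.0347 JPY ÷ 6.91692 = 13.4503 MXN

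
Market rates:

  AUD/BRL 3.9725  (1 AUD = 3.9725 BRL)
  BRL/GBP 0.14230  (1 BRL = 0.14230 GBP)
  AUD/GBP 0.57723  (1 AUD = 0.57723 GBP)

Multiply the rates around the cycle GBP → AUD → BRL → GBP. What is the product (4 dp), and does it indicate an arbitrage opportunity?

Around GBP → AUD → BRL → GBP: 1 ÷ 0.57723 × 3.9725 × 0.14230 = 0.979309
Product < 1; profitable direction is GBP → BRL → AUD → GBP.

0.9793 (arbitrage exists)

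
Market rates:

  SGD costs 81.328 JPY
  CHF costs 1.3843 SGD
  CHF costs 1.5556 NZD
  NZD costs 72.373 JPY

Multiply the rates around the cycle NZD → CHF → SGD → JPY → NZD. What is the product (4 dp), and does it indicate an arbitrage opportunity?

1.0000 (no arbitrage)

Around NZD → CHF → SGD → JPY → NZD: 1 ÷ 1.5556 × 1.3843 × 81.328 ÷ 72.373 = 0.999990
Product ≈ 1 (deviation 0.001%, within rounding noise).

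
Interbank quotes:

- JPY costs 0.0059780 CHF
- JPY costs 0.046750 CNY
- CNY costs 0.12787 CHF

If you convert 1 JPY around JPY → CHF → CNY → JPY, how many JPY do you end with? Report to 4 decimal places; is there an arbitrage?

Around JPY → CHF → CNY → JPY: 1 × 0.0059780 ÷ 0.12787 ÷ 0.046750 = 1.000013
Product ≈ 1 (deviation 0.001%, within rounding noise).

1.0000 (no arbitrage)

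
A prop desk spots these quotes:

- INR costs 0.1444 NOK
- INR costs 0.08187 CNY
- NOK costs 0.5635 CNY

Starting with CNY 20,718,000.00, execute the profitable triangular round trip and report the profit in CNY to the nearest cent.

Profitable loop is CNY → NOK → INR → CNY:
CNY 20,718,000.00 ÷ 0.5635 = NOK 36,766,637.09
NOK 36,766,637.09 ÷ 0.1444 = INR 254,616,600.34
INR 254,616,600.34 × 0.08187 = CNY 20,845,461.07
Profit = CNY 20,845,461.07 − CNY 20,718,000.00

Profit: CNY 127,461.07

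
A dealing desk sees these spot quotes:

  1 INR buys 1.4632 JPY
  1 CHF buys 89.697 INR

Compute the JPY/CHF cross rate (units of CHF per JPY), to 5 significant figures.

JPY/CHF = 0.0076194

1 JPY ÷ 1.4632 = 0.683434 INR
0.683434 INR ÷ 89.697 = 0.00761936 CHF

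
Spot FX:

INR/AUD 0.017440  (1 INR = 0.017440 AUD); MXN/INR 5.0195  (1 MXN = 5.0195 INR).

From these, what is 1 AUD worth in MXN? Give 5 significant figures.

1 AUD ÷ 0.017440 = 57.3394 INR
57.3394 INR ÷ 5.0195 = 11.4233 MXN

AUD/MXN = 11.423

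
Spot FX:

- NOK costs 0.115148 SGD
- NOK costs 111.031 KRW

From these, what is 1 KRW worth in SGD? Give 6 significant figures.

KRW/SGD = 0.00103708

1 KRW ÷ 111.031 = 0.00900649 NOK
0.00900649 NOK × 0.115148 = 0.00103708 SGD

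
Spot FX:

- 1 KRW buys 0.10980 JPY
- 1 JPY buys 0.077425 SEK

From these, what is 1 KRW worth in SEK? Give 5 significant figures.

1 KRW × 0.10980 = 0.1098 JPY
0.1098 JPY × 0.077425 = 0.00850126 SEK

KRW/SEK = 0.0085013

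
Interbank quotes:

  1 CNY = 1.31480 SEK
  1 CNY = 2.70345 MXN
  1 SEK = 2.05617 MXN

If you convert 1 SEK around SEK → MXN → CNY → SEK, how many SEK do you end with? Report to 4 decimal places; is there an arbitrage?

Around SEK → MXN → CNY → SEK: 1 × 2.05617 ÷ 2.70345 × 1.31480 = 1.000001
Product ≈ 1 (deviation 0.000%, within rounding noise).

1.0000 (no arbitrage)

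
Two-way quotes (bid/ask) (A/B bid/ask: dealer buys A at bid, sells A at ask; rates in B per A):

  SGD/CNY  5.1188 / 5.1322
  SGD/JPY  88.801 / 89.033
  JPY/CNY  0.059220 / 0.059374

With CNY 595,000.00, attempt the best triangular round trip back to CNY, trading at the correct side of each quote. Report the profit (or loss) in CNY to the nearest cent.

Net profit: CNY 14,676.78

Best loop CNY → SGD → JPY → CNY:
CNY 595,000.00 ÷ 5.1322 (buy SGD at ask) = SGD 115,934.69
SGD 115,934.69 × 88.801 (sell SGD at bid) = JPY 10,295,116
JPY 10,295,116 × 0.059220 (sell JPY at bid) = CNY 609,676.78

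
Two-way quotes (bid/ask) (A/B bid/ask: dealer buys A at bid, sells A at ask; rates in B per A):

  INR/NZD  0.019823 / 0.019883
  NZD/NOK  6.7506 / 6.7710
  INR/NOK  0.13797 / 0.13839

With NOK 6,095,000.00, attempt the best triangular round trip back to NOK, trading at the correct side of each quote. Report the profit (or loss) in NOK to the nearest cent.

Net profit: NOK 151,311.64

Best loop NOK → NZD → INR → NOK:
NOK 6,095,000.00 ÷ 6.7710 (buy NZD at ask) = NZD 900,162.46
NZD 900,162.46 ÷ 0.019883 (buy INR at ask) = INR 45,272,969.75
INR 45,272,969.75 × 0.13797 (sell INR at bid) = NOK 6,246,311.64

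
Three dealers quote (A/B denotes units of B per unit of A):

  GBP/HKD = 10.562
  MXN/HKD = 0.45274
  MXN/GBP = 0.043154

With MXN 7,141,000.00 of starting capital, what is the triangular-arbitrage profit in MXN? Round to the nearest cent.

Profitable loop is MXN → GBP → HKD → MXN:
MXN 7,141,000.00 × 0.043154 = GBP 308,162.71
GBP 308,162.71 × 10.562 = HKD 3,254,814.59
HKD 3,254,814.59 ÷ 0.45274 = MXN 7,189,147.38
Profit = MXN 7,189,147.38 − MXN 7,141,000.00

Profit: MXN 48,147.38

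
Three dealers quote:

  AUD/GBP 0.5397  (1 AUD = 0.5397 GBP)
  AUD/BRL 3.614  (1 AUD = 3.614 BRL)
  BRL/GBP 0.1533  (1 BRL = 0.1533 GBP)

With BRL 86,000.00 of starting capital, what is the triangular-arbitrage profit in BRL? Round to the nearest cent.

Profitable loop is BRL → GBP → AUD → BRL:
BRL 86,000.00 × 0.1533 = GBP 13,183.80
GBP 13,183.80 ÷ 0.5397 = AUD 24,428.02
AUD 24,428.02 × 3.614 = BRL 88,282.85
Profit = BRL 88,282.85 − BRL 86,000.00

Profit: BRL 2,282.85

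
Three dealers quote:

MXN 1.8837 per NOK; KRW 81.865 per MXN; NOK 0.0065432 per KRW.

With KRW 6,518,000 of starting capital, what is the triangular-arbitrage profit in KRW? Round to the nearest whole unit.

Profitable loop is KRW → NOK → MXN → KRW:
KRW 6,518,000 × 0.0065432 = NOK 42,648.58
NOK 42,648.58 × 1.8837 = MXN 80,337.13
MXN 80,337.13 × 81.865 = KRW 6,576,799
Profit = KRW 6,576,799 − KRW 6,518,000

Profit: KRW 58,799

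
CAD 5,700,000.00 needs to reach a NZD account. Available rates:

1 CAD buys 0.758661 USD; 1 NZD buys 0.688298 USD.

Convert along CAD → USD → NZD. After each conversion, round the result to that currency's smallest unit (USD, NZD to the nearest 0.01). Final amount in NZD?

CAD 5,700,000.00 × 0.758661 = USD 4,324,367.70
USD 4,324,367.70 ÷ 0.688298 = NZD 6,282,696.88

NZD 6,282,696.88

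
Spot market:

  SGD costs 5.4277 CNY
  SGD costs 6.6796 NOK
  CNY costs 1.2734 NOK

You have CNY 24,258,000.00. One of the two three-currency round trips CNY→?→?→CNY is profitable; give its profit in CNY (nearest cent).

Profit: CNY 842,664.36

Profitable loop is CNY → NOK → SGD → CNY:
CNY 24,258,000.00 × 1.2734 = NOK 30,890,137.20
NOK 30,890,137.20 ÷ 6.6796 = SGD 4,624,548.96
SGD 4,624,548.96 × 5.4277 = CNY 25,100,664.36
Profit = CNY 25,100,664.36 − CNY 24,258,000.00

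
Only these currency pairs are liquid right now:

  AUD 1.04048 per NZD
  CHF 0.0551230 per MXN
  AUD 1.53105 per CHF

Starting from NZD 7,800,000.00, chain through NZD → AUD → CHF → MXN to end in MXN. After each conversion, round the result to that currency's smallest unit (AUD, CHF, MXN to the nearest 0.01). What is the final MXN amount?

NZD 7,800,000.00 × 1.04048 = AUD 8,115,744.00
AUD 8,115,744.00 ÷ 1.53105 = CHF 5,300,770.06
CHF 5,300,770.06 ÷ 0.0551230 = MXN 96,162,582.95

MXN 96,162,582.95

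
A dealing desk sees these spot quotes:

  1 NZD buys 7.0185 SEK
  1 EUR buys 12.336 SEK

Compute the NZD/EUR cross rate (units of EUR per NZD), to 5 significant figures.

1 NZD × 7.0185 = 7.0185 SEK
7.0185 SEK ÷ 12.336 = 0.568945 EUR

NZD/EUR = 0.56894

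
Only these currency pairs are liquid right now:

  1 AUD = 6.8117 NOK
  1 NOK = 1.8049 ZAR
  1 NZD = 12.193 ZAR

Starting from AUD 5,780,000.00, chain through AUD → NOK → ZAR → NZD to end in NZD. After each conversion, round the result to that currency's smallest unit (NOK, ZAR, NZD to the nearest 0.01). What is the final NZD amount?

AUD 5,780,000.00 × 6.8117 = NOK 39,371,626.00
NOK 39,371,626.00 × 1.8049 = ZAR 71,061,847.77
ZAR 71,061,847.77 ÷ 12.193 = NZD 5,828,085.60

NZD 5,828,085.60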